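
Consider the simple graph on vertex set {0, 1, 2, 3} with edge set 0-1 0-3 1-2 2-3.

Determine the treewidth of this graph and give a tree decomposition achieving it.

Each bag holds 3 vertices, so the decomposition has width 2, which upper-bounds the treewidth. Since 0–3–2–1–0 is a cycle in G, G is not acyclic. Forests are exactly the graphs of treewidth ≤ 1, so tw(G) ≥ 2. Therefore the treewidth is 2.

Treewidth 2.
Bags: B1 = {0, 2, 3}  B2 = {0, 1, 2}
Tree: B1–B2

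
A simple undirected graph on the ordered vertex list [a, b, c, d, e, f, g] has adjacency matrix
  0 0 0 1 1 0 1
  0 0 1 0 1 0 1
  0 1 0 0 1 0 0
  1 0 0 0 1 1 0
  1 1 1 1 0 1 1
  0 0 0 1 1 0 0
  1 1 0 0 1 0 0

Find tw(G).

A width-2 tree decomposition is:
Bags: B1 = {b, e, g}  B2 = {a, e, g}  B3 = {b, c, e}  B4 = {a, d, e}  B5 = {d, e, f}
Tree: B1–B2, B1–B3, B2–B4, B4–B5
The largest bag has 3 vertices, giving width 2; this decomposition certifies tw(G) ≤ 2. Conversely, {a, d, e} is a clique of size 3, and the vertices of any clique must share a bag in every tree decomposition; so some bag has ≥ 3 vertices and tw(G) ≥ 2. Hence tw(G) = 2 exactly.

2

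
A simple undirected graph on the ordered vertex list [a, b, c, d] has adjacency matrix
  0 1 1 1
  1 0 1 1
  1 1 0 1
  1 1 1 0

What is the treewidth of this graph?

3

A width-3 tree decomposition is:
Bags: B1 = {a, b, c, d}
Tree: (single bag)
A single bag containing all 4 vertices is trivially a valid decomposition of width 3. For the lower bound, the 4 vertices {a, b, c, d} are pairwise adjacent, and any tree decomposition puts a clique entirely inside one bag — forcing width ≥ 3. Combining the bounds, tw(G) = 3.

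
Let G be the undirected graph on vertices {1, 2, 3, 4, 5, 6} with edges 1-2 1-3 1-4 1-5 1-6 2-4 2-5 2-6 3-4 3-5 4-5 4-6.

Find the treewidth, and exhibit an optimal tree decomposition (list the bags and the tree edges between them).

Every bag has size at most 4, so the width is 4 − 1 = 3 and tw(G) ≤ 3. On the other hand G contains the 4-clique {1, 2, 4, 5}. A clique must lie in a single bag of any decomposition, so no decomposition can have width below 3. The upper and lower bounds meet at 3, so that is the treewidth.

Treewidth 3.
One optimal decomposition is:
Bags: B1 = {1, 3, 4, 5}  B2 = {1, 2, 4, 5}  B3 = {1, 2, 4, 6}
Tree: B1–B2, B2–B3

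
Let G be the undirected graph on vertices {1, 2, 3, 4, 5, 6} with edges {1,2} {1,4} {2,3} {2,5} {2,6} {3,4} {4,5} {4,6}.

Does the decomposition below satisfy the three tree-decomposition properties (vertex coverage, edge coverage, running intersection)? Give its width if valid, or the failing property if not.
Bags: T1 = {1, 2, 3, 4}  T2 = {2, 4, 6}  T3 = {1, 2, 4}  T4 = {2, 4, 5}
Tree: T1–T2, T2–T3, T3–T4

No — bags containing vertex 1 are not connected in the tree.

A tree decomposition must satisfy three properties: every vertex lies in some bag; for every edge, both endpoints lie together in some bag; and for every vertex, the bags containing it form a connected subtree. Here bags containing vertex 1 are not connected in the tree, so the decomposition is invalid.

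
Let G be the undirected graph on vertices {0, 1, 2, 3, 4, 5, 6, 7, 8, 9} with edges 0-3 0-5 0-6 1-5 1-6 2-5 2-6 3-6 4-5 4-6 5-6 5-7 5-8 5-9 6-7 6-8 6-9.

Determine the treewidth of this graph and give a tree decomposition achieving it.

Every bag has size at most 3, so the width is 3 − 1 = 2 and tw(G) ≤ 2. Conversely, {0, 3, 6} is a clique of size 3, and the vertices of any clique must share a bag in every tree decomposition; so some bag has ≥ 3 vertices and tw(G) ≥ 2. The upper and lower bounds meet at 2, so that is the treewidth.

Treewidth 2.
Bags: B1 = {0, 5, 6}  B2 = {1, 5, 6}  B3 = {5, 6, 9}  B4 = {2, 5, 6}  B5 = {0, 3, 6}  B6 = {5, 6, 8}  B7 = {5, 6, 7}  B8 = {4, 5, 6}
Tree: B1–B2, B1–B3, B2–B4, B1–B5, B3–B6, B2–B7, B4–B8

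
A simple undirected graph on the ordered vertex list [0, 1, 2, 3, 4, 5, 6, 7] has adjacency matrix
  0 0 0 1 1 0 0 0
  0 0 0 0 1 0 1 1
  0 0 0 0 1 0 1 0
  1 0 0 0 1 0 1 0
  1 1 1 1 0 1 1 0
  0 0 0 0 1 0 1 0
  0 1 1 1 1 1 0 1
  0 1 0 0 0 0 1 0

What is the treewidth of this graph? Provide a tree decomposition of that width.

Treewidth 2.
One such decomposition:
Bags: B1 = {3, 4, 6}  B2 = {0, 3, 4}  B3 = {4, 5, 6}  B4 = {2, 4, 6}  B5 = {1, 4, 6}  B6 = {1, 6, 7}
Tree: B1–B2, B1–B3, B1–B4, B1–B5, B5–B6

Each bag holds 3 vertices, so the decomposition has width 2, which upper-bounds the treewidth. For the lower bound, the 3 vertices {0, 3, 4} are pairwise adjacent, and any tree decomposition puts a clique entirely inside one bag — forcing width ≥ 2. The upper and lower bounds meet at 2, so that is the treewidth.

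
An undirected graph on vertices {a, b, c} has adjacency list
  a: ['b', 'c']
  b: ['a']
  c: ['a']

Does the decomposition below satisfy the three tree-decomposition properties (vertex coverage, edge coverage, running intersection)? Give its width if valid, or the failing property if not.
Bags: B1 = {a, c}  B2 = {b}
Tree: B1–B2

No — edge (a,b) lies in no bag.

A tree decomposition must satisfy three properties: every vertex lies in some bag; for every edge, both endpoints lie together in some bag; and for every vertex, the bags containing it form a connected subtree. Here edge (a,b) lies in no bag, so the decomposition is invalid.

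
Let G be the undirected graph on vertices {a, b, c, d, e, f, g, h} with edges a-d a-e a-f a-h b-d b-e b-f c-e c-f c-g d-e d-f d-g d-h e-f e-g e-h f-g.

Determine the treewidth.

3

A width-3 tree decomposition is:
Bags: B1 = {a, d, e, f}  B2 = {d, e, f, g}  B3 = {c, e, f, g}  B4 = {b, d, e, f}  B5 = {a, d, e, h}
Tree: B1–B2, B2–B3, B2–B4, B1–B5
Every bag has size at most 4, so the width is 4 − 1 = 3 and tw(G) ≤ 3. Conversely, {a, d, e, h} is a clique of size 4, and the vertices of any clique must share a bag in every tree decomposition; so some bag has ≥ 4 vertices and tw(G) ≥ 3. Hence tw(G) = 3 exactly.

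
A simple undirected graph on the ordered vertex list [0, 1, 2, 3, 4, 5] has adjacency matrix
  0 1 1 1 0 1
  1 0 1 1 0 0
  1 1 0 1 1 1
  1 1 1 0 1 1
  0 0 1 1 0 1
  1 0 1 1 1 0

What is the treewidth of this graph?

3

A width-3 tree decomposition is:
Bags: B1 = {0, 2, 3, 5}  B2 = {2, 3, 4, 5}  B3 = {0, 1, 2, 3}
Tree: B1–B2, B1–B3
Every bag has size at most 4, so the width is 4 − 1 = 3 and tw(G) ≤ 3. Conversely, {0, 1, 2, 3} is a clique of size 4, and the vertices of any clique must share a bag in every tree decomposition; so some bag has ≥ 4 vertices and tw(G) ≥ 3. Hence tw(G) = 3 exactly.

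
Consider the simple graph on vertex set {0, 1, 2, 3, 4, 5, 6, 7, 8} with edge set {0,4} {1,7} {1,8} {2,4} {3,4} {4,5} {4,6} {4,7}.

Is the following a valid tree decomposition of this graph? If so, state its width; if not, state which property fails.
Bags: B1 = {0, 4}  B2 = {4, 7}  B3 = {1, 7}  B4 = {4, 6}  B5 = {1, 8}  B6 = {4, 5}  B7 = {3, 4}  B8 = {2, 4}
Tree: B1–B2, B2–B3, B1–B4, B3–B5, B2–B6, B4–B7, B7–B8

Every vertex of G appears in some bag (union = {0, 1, 2, 3, 4, 5, 6, 7, 8}); every edge is covered by a bag; and for each vertex v the set of bags containing v is connected in the bag tree. The decomposition is therefore valid. The largest bag has 2 vertices, so the width is 1.

Yes; width 1.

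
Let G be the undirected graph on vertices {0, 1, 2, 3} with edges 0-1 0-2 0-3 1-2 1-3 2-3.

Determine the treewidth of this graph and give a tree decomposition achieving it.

With just one bag of size 4, the width is 4 − 1 = 3, so tw(G) ≤ 3. For the lower bound, the 4 vertices {0, 1, 2, 3} are pairwise adjacent, and any tree decomposition puts a clique entirely inside one bag — forcing width ≥ 3. Combining the bounds, tw(G) = 3.

Treewidth 3.
Bags: B1 = {0, 1, 2, 3}
Tree: (single bag)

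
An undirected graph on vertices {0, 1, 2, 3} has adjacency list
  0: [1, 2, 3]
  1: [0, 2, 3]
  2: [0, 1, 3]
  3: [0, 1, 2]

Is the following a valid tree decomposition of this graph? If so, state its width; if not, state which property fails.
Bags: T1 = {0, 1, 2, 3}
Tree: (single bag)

Checking the three conditions: (i) the bags cover all of {0, 1, 2, 3}; (ii) for each edge, some bag contains both endpoints; (iii) the bags containing any fixed vertex form a subtree. All hold, so the decomposition is valid with width 4 − 1 = 3.

Yes; width 3.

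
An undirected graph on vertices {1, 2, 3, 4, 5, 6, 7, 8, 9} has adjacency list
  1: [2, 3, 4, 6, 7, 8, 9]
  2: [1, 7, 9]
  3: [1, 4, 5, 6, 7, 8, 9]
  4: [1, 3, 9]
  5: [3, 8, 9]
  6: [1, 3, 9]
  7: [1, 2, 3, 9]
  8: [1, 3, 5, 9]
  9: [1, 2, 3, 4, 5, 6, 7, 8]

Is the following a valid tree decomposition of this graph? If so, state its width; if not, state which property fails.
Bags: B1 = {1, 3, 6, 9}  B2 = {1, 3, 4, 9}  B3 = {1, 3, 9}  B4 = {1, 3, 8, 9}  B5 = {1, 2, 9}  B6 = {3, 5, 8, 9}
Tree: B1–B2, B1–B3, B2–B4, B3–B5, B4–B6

A tree decomposition must satisfy three properties: every vertex lies in some bag; for every edge, both endpoints lie together in some bag; and for every vertex, the bags containing it form a connected subtree. Here vertex 7 appears in no bag, so the decomposition is invalid.

No — vertex 7 appears in no bag.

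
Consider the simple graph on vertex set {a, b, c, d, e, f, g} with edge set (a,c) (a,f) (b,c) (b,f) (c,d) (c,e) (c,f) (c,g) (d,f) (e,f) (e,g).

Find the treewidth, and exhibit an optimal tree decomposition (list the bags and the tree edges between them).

Treewidth 2.
One optimal decomposition is:
Bags: B1 = {c, d, f}  B2 = {c, e, f}  B3 = {b, c, f}  B4 = {a, c, f}  B5 = {c, e, g}
Tree: B1–B2, B1–B3, B1–B4, B2–B5

Each bag holds 3 vertices, so the decomposition has width 2, which upper-bounds the treewidth. For the lower bound, the 3 vertices {c, e, g} are pairwise adjacent, and any tree decomposition puts a clique entirely inside one bag — forcing width ≥ 2. Hence tw(G) = 2 exactly.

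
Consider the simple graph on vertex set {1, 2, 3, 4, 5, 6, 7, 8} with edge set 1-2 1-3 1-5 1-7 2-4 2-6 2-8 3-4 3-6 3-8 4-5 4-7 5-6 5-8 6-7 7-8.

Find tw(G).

A width-4 tree decomposition is:
Bags: B1 = {2, 3, 5, 6, 7}  B2 = {1, 2, 3, 5, 7}  B3 = {2, 3, 4, 5, 7}  B4 = {2, 3, 5, 7, 8}
Tree: B1–B2, B2–B3, B3–B4
Each bag holds 5 vertices, so the decomposition has width 4, which upper-bounds the treewidth. For the lower bound: the 5 vertex sets {6,7}, {1,2}, {3,4}, {5}, {8} are disjoint, each induces a connected subgraph, and every pair is joined by at least one edge of G. Contracting each set to a single vertex therefore yields K_{5} as a minor, and since treewidth is minor-monotone, tw(G) ≥ tw(K_{5}) = 4. Therefore the treewidth is 4.

4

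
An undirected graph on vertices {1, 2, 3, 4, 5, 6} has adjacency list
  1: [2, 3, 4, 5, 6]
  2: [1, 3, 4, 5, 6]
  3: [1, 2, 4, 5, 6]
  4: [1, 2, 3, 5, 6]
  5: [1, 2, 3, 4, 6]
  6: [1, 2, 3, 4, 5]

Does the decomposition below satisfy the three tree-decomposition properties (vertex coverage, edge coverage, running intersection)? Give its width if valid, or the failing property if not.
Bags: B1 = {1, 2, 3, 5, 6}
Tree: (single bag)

No — vertex 4 appears in no bag.

A tree decomposition must satisfy three properties: every vertex lies in some bag; for every edge, both endpoints lie together in some bag; and for every vertex, the bags containing it form a connected subtree. Here vertex 4 appears in no bag, so the decomposition is invalid.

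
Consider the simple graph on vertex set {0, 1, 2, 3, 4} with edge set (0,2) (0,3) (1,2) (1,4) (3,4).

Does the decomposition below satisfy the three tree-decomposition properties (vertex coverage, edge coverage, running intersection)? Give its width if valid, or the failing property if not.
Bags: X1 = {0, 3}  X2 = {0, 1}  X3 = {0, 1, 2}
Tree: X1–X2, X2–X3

No — vertex 4 appears in no bag.

A tree decomposition must satisfy three properties: every vertex lies in some bag; for every edge, both endpoints lie together in some bag; and for every vertex, the bags containing it form a connected subtree. Here vertex 4 appears in no bag, so the decomposition is invalid.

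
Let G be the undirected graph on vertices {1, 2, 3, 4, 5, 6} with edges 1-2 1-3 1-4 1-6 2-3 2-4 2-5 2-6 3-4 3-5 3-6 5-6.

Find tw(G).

3

A width-3 tree decomposition is:
Bags: B1 = {1, 2, 3, 6}  B2 = {1, 2, 3, 4}  B3 = {2, 3, 5, 6}
Tree: B1–B2, B1–B3
Each bag holds 4 vertices, so the decomposition has width 3, which upper-bounds the treewidth. Conversely, {1, 2, 3, 4} is a clique of size 4, and the vertices of any clique must share a bag in every tree decomposition; so some bag has ≥ 4 vertices and tw(G) ≥ 3. Hence tw(G) = 3 exactly.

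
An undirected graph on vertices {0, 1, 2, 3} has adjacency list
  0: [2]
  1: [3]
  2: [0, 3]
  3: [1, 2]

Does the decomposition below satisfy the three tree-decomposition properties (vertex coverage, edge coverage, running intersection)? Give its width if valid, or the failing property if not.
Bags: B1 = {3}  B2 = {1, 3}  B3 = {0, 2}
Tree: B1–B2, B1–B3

No — edge (2,3) lies in no bag.

A tree decomposition must satisfy three properties: every vertex lies in some bag; for every edge, both endpoints lie together in some bag; and for every vertex, the bags containing it form a connected subtree. Here edge (2,3) lies in no bag, so the decomposition is invalid.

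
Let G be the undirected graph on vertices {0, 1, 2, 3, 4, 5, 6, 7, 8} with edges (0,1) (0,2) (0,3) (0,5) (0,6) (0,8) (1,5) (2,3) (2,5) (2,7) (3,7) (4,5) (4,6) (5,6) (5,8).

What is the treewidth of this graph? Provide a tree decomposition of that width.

Treewidth 2.
One optimal decomposition is:
Bags: B1 = {0, 2, 5}  B2 = {0, 5, 6}  B3 = {0, 2, 3}  B4 = {0, 1, 5}  B5 = {0, 5, 8}  B6 = {4, 5, 6}  B7 = {2, 3, 7}
Tree: B1–B2, B1–B3, B2–B4, B4–B5, B2–B6, B3–B7

The largest bag has 3 vertices, giving width 2; this decomposition certifies tw(G) ≤ 2. For the lower bound, the 3 vertices {0, 2, 3} are pairwise adjacent, and any tree decomposition puts a clique entirely inside one bag — forcing width ≥ 2. Hence tw(G) = 2 exactly.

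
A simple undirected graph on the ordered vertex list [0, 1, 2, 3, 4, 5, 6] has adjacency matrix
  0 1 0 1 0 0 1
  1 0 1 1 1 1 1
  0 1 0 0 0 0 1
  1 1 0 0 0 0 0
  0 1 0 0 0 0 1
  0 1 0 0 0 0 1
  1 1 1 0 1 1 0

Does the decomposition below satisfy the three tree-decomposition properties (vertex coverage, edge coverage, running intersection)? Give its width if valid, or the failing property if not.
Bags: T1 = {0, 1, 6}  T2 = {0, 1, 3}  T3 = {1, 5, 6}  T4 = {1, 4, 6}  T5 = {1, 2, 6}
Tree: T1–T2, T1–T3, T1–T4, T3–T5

Yes; width 2.

Checking the three conditions: (i) the bags cover all of {0, 1, 2, 3, 4, 5, 6}; (ii) for each edge, some bag contains both endpoints; (iii) the bags containing any fixed vertex form a subtree. All hold, so the decomposition is valid with width 3 − 1 = 2.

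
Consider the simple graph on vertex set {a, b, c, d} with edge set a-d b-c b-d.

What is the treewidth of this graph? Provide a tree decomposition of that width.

The largest bag has 2 vertices, giving width 1; this decomposition certifies tw(G) ≤ 1. Any graph with an edge has treewidth ≥ 1, and G has the edge d–a. Combining the bounds, tw(G) = 1.

Treewidth 1.
Bags: B1 = {a, d}  B2 = {b, d}  B3 = {b, c}
Tree: B1–B2, B2–B3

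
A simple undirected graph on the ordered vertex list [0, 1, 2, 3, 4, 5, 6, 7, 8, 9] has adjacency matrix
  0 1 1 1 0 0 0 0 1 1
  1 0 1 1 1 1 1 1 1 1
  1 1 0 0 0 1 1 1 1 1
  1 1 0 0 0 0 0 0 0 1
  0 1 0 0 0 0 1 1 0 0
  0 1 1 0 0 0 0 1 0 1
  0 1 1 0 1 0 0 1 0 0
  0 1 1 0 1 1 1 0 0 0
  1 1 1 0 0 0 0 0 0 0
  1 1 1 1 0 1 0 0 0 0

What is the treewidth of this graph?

3

A width-3 tree decomposition is:
Bags: B1 = {1, 2, 6, 7}  B2 = {1, 2, 5, 7}  B3 = {1, 2, 5, 9}  B4 = {0, 1, 2, 9}  B5 = {1, 4, 6, 7}  B6 = {0, 1, 3, 9}  B7 = {0, 1, 2, 8}
Tree: B1–B2, B2–B3, B3–B4, B1–B5, B4–B6, B4–B7
Every bag has size at most 4, so the width is 4 − 1 = 3 and tw(G) ≤ 3. For the lower bound, the 4 vertices {0, 1, 2, 8} are pairwise adjacent, and any tree decomposition puts a clique entirely inside one bag — forcing width ≥ 3. Combining the bounds, tw(G) = 3.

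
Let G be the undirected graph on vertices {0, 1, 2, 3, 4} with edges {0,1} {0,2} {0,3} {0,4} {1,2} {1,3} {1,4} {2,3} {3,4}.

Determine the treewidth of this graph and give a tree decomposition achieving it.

Treewidth 3.
One optimal decomposition is:
Bags: B1 = {0, 1, 3, 4}  B2 = {0, 1, 2, 3}
Tree: B1–B2

Every bag has size at most 4, so the width is 4 − 1 = 3 and tw(G) ≤ 3. Conversely, {0, 1, 2, 3} is a clique of size 4, and the vertices of any clique must share a bag in every tree decomposition; so some bag has ≥ 4 vertices and tw(G) ≥ 3. The upper and lower bounds meet at 3, so that is the treewidth.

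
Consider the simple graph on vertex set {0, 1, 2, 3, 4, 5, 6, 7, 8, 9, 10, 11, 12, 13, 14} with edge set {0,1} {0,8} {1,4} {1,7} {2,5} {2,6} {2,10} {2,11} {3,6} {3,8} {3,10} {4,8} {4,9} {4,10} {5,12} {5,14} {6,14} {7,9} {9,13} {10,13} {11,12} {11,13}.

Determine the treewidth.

A width-3 tree decomposition is:
Bags: B1 = {5, 6, 12, 14}  B2 = {2, 5, 6, 12}  B3 = {2, 6, 11, 12}  B4 = {2, 3, 6, 11}  B5 = {2, 3, 10, 11}  B6 = {3, 10, 11, 13}  B7 = {3, 8, 10, 13}  B8 = {4, 8, 10, 13}  B9 = {4, 8, 9, 13}  B10 = {0, 4, 8, 9}  B11 = {0, 1, 4, 9}  B12 = {0, 1, 7, 9}
Tree: B1–B2, B2–B3, B3–B4, B4–B5, B5–B6, B6–B7, B7–B8, B8–B9, B9–B10, B10–B11, B11–B12
The largest bag has 4 vertices, giving width 3; this decomposition certifies tw(G) ≤ 3. For the lower bound: the 4 vertex sets {5,12,14}, {6}, {2}, {3,10,11,13} are disjoint, each induces a connected subgraph, and every pair is joined by at least one edge of G. Contracting each set to a single vertex therefore yields K_{4} as a minor, and since treewidth is minor-monotone, tw(G) ≥ tw(K_{4}) = 3. Combining the bounds, tw(G) = 3.

3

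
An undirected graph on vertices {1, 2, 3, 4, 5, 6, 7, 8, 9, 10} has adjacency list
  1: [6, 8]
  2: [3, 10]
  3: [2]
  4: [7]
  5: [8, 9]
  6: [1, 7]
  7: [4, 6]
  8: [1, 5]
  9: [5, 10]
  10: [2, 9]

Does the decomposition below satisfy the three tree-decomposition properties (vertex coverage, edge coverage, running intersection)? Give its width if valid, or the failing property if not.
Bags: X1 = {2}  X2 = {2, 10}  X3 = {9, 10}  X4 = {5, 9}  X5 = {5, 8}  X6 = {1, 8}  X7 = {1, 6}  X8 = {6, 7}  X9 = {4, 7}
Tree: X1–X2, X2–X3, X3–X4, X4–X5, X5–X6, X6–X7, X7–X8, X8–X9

No — vertex 3 appears in no bag.

A tree decomposition must satisfy three properties: every vertex lies in some bag; for every edge, both endpoints lie together in some bag; and for every vertex, the bags containing it form a connected subtree. Here vertex 3 appears in no bag, so the decomposition is invalid.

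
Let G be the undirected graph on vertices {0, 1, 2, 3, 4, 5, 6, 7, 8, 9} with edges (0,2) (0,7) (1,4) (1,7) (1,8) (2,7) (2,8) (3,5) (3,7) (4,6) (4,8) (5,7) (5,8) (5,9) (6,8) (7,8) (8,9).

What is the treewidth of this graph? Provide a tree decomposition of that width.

Every bag has size at most 3, so the width is 3 − 1 = 2 and tw(G) ≤ 2. Conversely, {0, 2, 7} is a clique of size 3, and the vertices of any clique must share a bag in every tree decomposition; so some bag has ≥ 3 vertices and tw(G) ≥ 2. Combining the bounds, tw(G) = 2.

Treewidth 2.
One optimal decomposition is:
Bags: B1 = {2, 7, 8}  B2 = {5, 7, 8}  B3 = {5, 8, 9}  B4 = {1, 7, 8}  B5 = {3, 5, 7}  B6 = {1, 4, 8}  B7 = {0, 2, 7}  B8 = {4, 6, 8}
Tree: B1–B2, B2–B3, B2–B4, B2–B5, B4–B6, B1–B7, B6–B8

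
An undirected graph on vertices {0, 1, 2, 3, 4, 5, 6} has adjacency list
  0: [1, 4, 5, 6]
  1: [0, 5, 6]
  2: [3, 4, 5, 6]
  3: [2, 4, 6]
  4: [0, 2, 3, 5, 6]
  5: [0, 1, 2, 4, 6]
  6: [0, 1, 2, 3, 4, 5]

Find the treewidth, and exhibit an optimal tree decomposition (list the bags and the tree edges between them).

Treewidth 3.
Bags: B1 = {0, 4, 5, 6}  B2 = {2, 4, 5, 6}  B3 = {0, 1, 5, 6}  B4 = {2, 3, 4, 6}
Tree: B1–B2, B1–B3, B2–B4

Each bag holds 4 vertices, so the decomposition has width 3, which upper-bounds the treewidth. For the lower bound, the 4 vertices {0, 1, 5, 6} are pairwise adjacent, and any tree decomposition puts a clique entirely inside one bag — forcing width ≥ 3. The upper and lower bounds meet at 3, so that is the treewidth.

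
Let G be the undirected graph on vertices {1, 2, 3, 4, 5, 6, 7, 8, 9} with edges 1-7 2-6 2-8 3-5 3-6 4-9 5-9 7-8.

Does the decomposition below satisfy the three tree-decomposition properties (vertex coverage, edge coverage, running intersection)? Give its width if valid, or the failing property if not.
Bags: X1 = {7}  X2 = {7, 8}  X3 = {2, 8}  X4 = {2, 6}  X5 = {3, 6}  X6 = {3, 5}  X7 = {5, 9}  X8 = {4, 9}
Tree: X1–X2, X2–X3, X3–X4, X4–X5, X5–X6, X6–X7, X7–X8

No — vertex 1 appears in no bag.

A tree decomposition must satisfy three properties: every vertex lies in some bag; for every edge, both endpoints lie together in some bag; and for every vertex, the bags containing it form a connected subtree. Here vertex 1 appears in no bag, so the decomposition is invalid.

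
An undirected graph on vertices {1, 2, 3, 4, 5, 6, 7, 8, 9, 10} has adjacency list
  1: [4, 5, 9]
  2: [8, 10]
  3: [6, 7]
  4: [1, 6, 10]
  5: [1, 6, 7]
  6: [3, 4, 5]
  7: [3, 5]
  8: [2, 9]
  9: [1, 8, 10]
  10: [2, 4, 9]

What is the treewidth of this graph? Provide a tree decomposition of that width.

Treewidth 2.
One such decomposition:
Bags: B1 = {2, 8, 10}  B2 = {8, 9, 10}  B3 = {4, 9, 10}  B4 = {1, 4, 9}  B5 = {1, 4, 6}  B6 = {1, 5, 6}  B7 = {3, 5, 6}  B8 = {3, 5, 7}
Tree: B1–B2, B2–B3, B3–B4, B4–B5, B5–B6, B6–B7, B7–B8

Every bag has size at most 3, so the width is 3 − 1 = 2 and tw(G) ≤ 2. The edges 2–8–9–10–2 form a cycle, so G is not a tree and its treewidth is at least 2. The upper and lower bounds meet at 2, so that is the treewidth.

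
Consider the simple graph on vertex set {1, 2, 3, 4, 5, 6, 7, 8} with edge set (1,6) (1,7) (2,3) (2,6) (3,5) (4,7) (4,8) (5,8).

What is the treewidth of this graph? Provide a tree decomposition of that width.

The largest bag has 3 vertices, giving width 2; this decomposition certifies tw(G) ≤ 2. For the lower bound, G contains the cycle 4–8–5–3–2–6–1–7–4, so G is not a forest; only forests have treewidth ≤ 1, hence tw(G) ≥ 2. Combining the bounds, tw(G) = 2.

Treewidth 2.
Bags: B1 = {4, 5, 8}  B2 = {3, 4, 5}  B3 = {2, 3, 4}  B4 = {2, 4, 6}  B5 = {1, 4, 6}  B6 = {1, 4, 7}
Tree: B1–B2, B2–B3, B3–B4, B4–B5, B5–B6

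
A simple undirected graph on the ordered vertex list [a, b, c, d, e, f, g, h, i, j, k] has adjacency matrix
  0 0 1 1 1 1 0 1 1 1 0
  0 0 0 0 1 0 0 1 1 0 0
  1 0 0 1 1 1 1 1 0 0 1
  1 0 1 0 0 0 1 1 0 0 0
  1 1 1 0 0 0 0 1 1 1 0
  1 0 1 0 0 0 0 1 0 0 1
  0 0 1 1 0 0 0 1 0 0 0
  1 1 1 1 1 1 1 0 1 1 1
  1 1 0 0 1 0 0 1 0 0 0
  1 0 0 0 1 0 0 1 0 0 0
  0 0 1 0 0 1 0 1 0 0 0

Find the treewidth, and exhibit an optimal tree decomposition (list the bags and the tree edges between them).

Treewidth 3.
One such decomposition:
Bags: B1 = {b, e, h, i}  B2 = {a, e, h, i}  B3 = {a, e, h, j}  B4 = {a, c, e, h}  B5 = {a, c, f, h}  B6 = {a, c, d, h}  B7 = {c, f, h, k}  B8 = {c, d, g, h}
Tree: B1–B2, B2–B3, B2–B4, B4–B5, B4–B6, B5–B7, B6–B8

Each bag holds 4 vertices, so the decomposition has width 3, which upper-bounds the treewidth. Conversely, {a, e, h, j} is a clique of size 4, and the vertices of any clique must share a bag in every tree decomposition; so some bag has ≥ 4 vertices and tw(G) ≥ 3. The upper and lower bounds meet at 3, so that is the treewidth.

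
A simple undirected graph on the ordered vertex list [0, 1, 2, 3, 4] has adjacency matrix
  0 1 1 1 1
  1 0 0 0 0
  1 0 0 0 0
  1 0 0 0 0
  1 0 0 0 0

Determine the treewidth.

1

A width-1 tree decomposition is:
Bags: B1 = {0, 4}  B2 = {0, 1}  B3 = {0, 2}  B4 = {0, 3}
Tree: B1–B2, B2–B3, B2–B4
Each bag holds 2 vertices, so the decomposition has width 1, which upper-bounds the treewidth. Since G has at least one edge (e.g. 0–4), it is not an edgeless graph, so tw(G) ≥ 1. The upper and lower bounds meet at 1, so that is the treewidth.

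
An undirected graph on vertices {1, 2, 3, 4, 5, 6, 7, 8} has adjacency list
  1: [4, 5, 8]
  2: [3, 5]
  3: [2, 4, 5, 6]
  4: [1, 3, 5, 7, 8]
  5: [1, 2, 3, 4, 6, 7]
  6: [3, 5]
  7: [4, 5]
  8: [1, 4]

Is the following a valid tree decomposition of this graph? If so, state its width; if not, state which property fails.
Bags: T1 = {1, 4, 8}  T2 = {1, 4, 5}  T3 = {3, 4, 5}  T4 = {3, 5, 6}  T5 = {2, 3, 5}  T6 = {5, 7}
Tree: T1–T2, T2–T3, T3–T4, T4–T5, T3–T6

A tree decomposition must satisfy three properties: every vertex lies in some bag; for every edge, both endpoints lie together in some bag; and for every vertex, the bags containing it form a connected subtree. Here edge (4,7) lies in no bag, so the decomposition is invalid.

No — edge (4,7) lies in no bag.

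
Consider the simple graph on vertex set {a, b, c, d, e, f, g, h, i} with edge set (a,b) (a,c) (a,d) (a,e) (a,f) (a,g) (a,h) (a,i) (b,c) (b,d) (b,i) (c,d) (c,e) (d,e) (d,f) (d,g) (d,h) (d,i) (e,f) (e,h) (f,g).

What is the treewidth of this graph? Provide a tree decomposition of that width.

The largest bag has 4 vertices, giving width 3; this decomposition certifies tw(G) ≤ 3. For the lower bound, the 4 vertices {a, d, f, g} are pairwise adjacent, and any tree decomposition puts a clique entirely inside one bag — forcing width ≥ 3. Hence tw(G) = 3 exactly.

Treewidth 3.
One optimal decomposition is:
Bags: B1 = {a, b, d, i}  B2 = {a, b, c, d}  B3 = {a, c, d, e}  B4 = {a, d, e, h}  B5 = {a, d, e, f}  B6 = {a, d, f, g}
Tree: B1–B2, B2–B3, B3–B4, B3–B5, B5–B6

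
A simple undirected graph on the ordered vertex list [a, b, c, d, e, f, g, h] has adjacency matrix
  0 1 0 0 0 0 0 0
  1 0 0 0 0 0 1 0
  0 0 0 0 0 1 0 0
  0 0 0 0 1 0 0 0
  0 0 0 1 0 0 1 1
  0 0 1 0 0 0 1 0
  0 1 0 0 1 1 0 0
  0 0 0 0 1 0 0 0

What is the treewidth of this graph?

1

A width-1 tree decomposition is:
Bags: B1 = {a, b}  B2 = {b, g}  B3 = {f, g}  B4 = {e, g}  B5 = {e, h}  B6 = {c, f}  B7 = {d, e}
Tree: B1–B2, B2–B3, B3–B4, B4–B5, B3–B6, B5–B7
Every bag has size at most 2, so the width is 2 − 1 = 1 and tw(G) ≤ 1. Since G has at least one edge (e.g. a–b), it is not an edgeless graph, so tw(G) ≥ 1. Hence tw(G) = 1 exactly.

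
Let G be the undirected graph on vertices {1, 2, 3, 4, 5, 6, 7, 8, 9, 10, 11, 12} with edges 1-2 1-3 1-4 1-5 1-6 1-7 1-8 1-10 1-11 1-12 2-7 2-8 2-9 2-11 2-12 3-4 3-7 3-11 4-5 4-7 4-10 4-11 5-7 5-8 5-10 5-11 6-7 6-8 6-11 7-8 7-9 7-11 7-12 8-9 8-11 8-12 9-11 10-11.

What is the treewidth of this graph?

A width-4 tree decomposition is:
Bags: B1 = {1, 4, 5, 7, 11}  B2 = {1, 5, 7, 8, 11}  B3 = {1, 6, 7, 8, 11}  B4 = {1, 4, 5, 10, 11}  B5 = {1, 2, 7, 8, 11}  B6 = {1, 3, 4, 7, 11}  B7 = {1, 2, 7, 8, 12}  B8 = {2, 7, 8, 9, 11}
Tree: B1–B2, B2–B3, B1–B4, B3–B5, B1–B6, B5–B7, B5–B8
The largest bag has 5 vertices, giving width 4; this decomposition certifies tw(G) ≤ 4. For the lower bound, the 5 vertices {1, 4, 5, 10, 11} are pairwise adjacent, and any tree decomposition puts a clique entirely inside one bag — forcing width ≥ 4. Hence tw(G) = 4 exactly.

4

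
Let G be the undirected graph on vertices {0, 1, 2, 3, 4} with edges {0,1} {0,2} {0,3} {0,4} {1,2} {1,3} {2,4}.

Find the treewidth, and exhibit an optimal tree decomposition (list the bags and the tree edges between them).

Treewidth 2.
Bags: B1 = {0, 2, 4}  B2 = {0, 1, 2}  B3 = {0, 1, 3}
Tree: B1–B2, B2–B3

The largest bag has 3 vertices, giving width 2; this decomposition certifies tw(G) ≤ 2. Conversely, {0, 1, 2} is a clique of size 3, and the vertices of any clique must share a bag in every tree decomposition; so some bag has ≥ 3 vertices and tw(G) ≥ 2. Therefore the treewidth is 2.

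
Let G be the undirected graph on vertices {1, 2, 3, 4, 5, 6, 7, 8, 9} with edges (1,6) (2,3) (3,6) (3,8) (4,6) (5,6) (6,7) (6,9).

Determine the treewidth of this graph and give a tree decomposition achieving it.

Treewidth 1.
One optimal decomposition is:
Bags: B1 = {4, 6}  B2 = {1, 6}  B3 = {6, 7}  B4 = {6, 9}  B5 = {3, 6}  B6 = {5, 6}  B7 = {2, 3}  B8 = {3, 8}
Tree: B1–B2, B2–B3, B2–B4, B4–B5, B4–B6, B5–B7, B7–B8

The largest bag has 2 vertices, giving width 1; this decomposition certifies tw(G) ≤ 1. Since G has at least one edge (e.g. 4–6), it is not an edgeless graph, so tw(G) ≥ 1. The upper and lower bounds meet at 1, so that is the treewidth.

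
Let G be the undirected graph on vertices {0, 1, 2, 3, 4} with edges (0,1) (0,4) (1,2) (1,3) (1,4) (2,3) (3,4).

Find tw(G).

A width-2 tree decomposition is:
Bags: B1 = {1, 3, 4}  B2 = {0, 1, 4}  B3 = {1, 2, 3}
Tree: B1–B2, B1–B3
Every bag has size at most 3, so the width is 3 − 1 = 2 and tw(G) ≤ 2. Conversely, {0, 1, 4} is a clique of size 3, and the vertices of any clique must share a bag in every tree decomposition; so some bag has ≥ 3 vertices and tw(G) ≥ 2. Combining the bounds, tw(G) = 2.

2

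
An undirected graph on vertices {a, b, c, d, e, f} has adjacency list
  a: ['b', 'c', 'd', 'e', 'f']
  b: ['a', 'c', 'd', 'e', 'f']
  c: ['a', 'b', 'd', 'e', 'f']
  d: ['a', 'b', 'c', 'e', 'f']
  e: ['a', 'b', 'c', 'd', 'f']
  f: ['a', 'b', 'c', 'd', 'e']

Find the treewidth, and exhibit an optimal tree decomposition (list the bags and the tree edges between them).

With just one bag of size 6, the width is 6 − 1 = 5, so tw(G) ≤ 5. On the other hand G contains the 6-clique {a, b, c, d, e, f}. A clique must lie in a single bag of any decomposition, so no decomposition can have width below 5. Hence tw(G) = 5 exactly.

Treewidth 5.
One such decomposition:
Bags: B1 = {a, b, c, d, e, f}
Tree: (single bag)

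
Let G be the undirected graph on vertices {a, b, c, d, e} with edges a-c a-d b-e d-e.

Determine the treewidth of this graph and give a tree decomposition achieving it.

The largest bag has 2 vertices, giving width 1; this decomposition certifies tw(G) ≤ 1. G has an edge, so its treewidth is at least 1. Therefore the treewidth is 1.

Treewidth 1.
Bags: B1 = {a, d}  B2 = {d, e}  B3 = {b, e}  B4 = {a, c}
Tree: B1–B2, B2–B3, B1–B4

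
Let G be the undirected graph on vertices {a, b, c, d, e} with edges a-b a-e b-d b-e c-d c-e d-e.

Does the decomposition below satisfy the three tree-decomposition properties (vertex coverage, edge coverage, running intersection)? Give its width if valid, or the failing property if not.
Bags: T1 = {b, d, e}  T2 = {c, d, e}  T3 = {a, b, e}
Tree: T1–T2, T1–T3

Checking the three conditions: (i) the bags cover all of {a, b, c, d, e}; (ii) for each edge, some bag contains both endpoints; (iii) the bags containing any fixed vertex form a subtree. All hold, so the decomposition is valid with width 3 − 1 = 2.

Yes; width 2.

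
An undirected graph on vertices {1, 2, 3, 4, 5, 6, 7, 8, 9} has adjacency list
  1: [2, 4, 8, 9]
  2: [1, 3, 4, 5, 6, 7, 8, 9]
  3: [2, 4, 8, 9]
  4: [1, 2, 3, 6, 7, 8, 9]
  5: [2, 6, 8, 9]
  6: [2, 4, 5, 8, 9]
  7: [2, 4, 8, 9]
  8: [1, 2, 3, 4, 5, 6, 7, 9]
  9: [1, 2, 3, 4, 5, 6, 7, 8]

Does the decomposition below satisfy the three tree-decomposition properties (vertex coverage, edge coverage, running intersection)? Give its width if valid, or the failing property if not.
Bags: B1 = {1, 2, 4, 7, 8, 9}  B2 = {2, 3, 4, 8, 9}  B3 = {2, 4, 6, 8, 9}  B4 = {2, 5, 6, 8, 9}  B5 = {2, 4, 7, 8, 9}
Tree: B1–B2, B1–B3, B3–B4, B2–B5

A tree decomposition must satisfy three properties: every vertex lies in some bag; for every edge, both endpoints lie together in some bag; and for every vertex, the bags containing it form a connected subtree. Here bags containing vertex 7 are not connected in the tree, so the decomposition is invalid.

No — bags containing vertex 7 are not connected in the tree.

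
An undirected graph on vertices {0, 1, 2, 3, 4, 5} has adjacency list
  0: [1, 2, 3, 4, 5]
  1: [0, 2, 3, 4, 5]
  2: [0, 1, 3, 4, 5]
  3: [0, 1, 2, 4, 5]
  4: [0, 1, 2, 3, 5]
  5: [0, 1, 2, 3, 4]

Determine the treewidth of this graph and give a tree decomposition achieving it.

A single bag containing all 6 vertices is trivially a valid decomposition of width 5. On the other hand G contains the 6-clique {0, 1, 2, 3, 4, 5}. A clique must lie in a single bag of any decomposition, so no decomposition can have width below 5. Hence tw(G) = 5 exactly.

Treewidth 5.
One such decomposition:
Bags: B1 = {0, 1, 2, 3, 4, 5}
Tree: (single bag)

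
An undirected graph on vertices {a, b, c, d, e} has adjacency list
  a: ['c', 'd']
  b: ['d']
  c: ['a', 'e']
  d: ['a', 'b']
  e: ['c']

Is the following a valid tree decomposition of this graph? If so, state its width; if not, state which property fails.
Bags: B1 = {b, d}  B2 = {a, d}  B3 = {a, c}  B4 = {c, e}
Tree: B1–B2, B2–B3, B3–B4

Vertex coverage: the bags together contain {a, b, c, d, e}, the full vertex set. Edge coverage: each edge of G has both endpoints in at least one bag. Running intersection: for every vertex, the bags containing it form a connected subtree. All three properties hold, so this is a valid tree decomposition of width max|bag| − 1 = 1, and hence tw(G) ≤ 1.

Yes; width 1.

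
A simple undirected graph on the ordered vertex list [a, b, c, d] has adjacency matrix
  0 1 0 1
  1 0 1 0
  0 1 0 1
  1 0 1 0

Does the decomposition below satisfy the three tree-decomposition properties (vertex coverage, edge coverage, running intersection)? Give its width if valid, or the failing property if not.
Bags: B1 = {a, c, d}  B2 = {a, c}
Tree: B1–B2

No — vertex b appears in no bag.

A tree decomposition must satisfy three properties: every vertex lies in some bag; for every edge, both endpoints lie together in some bag; and for every vertex, the bags containing it form a connected subtree. Here vertex b appears in no bag, so the decomposition is invalid.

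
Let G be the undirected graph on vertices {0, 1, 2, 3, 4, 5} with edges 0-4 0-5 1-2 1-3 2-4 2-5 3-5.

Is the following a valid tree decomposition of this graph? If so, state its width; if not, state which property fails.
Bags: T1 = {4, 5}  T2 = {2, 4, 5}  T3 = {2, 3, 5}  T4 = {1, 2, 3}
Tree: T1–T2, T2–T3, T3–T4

No — vertex 0 appears in no bag.

A tree decomposition must satisfy three properties: every vertex lies in some bag; for every edge, both endpoints lie together in some bag; and for every vertex, the bags containing it form a connected subtree. Here vertex 0 appears in no bag, so the decomposition is invalid.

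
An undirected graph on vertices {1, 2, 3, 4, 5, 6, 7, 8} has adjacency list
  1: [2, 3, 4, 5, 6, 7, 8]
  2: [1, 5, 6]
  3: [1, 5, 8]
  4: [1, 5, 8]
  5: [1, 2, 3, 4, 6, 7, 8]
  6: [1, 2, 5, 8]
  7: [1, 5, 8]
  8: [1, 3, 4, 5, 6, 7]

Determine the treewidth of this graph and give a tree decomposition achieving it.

Treewidth 3.
One optimal decomposition is:
Bags: B1 = {1, 5, 6, 8}  B2 = {1, 3, 5, 8}  B3 = {1, 2, 5, 6}  B4 = {1, 4, 5, 8}  B5 = {1, 5, 7, 8}
Tree: B1–B2, B1–B3, B2–B4, B4–B5

Each bag holds 4 vertices, so the decomposition has width 3, which upper-bounds the treewidth. Conversely, {1, 3, 5, 8} is a clique of size 4, and the vertices of any clique must share a bag in every tree decomposition; so some bag has ≥ 4 vertices and tw(G) ≥ 3. Hence tw(G) = 3 exactly.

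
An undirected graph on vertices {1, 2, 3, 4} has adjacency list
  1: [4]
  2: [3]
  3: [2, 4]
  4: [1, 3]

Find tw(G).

A width-1 tree decomposition is:
Bags: B1 = {3, 4}  B2 = {1, 4}  B3 = {2, 3}
Tree: B1–B2, B1–B3
Each bag holds 2 vertices, so the decomposition has width 1, which upper-bounds the treewidth. Since G has at least one edge (e.g. 3–4), it is not an edgeless graph, so tw(G) ≥ 1. Combining the bounds, tw(G) = 1.

1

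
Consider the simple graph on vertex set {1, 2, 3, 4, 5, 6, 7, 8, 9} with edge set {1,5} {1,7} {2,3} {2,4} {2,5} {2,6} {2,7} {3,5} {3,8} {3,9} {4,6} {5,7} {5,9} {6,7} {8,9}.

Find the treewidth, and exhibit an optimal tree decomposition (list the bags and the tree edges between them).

Treewidth 2.
One such decomposition:
Bags: B1 = {3, 5, 9}  B2 = {2, 3, 5}  B3 = {2, 5, 7}  B4 = {2, 6, 7}  B5 = {3, 8, 9}  B6 = {2, 4, 6}  B7 = {1, 5, 7}
Tree: B1–B2, B2–B3, B3–B4, B1–B5, B4–B6, B3–B7

Each bag holds 3 vertices, so the decomposition has width 2, which upper-bounds the treewidth. Conversely, {3, 8, 9} is a clique of size 3, and the vertices of any clique must share a bag in every tree decomposition; so some bag has ≥ 3 vertices and tw(G) ≥ 2. Hence tw(G) = 2 exactly.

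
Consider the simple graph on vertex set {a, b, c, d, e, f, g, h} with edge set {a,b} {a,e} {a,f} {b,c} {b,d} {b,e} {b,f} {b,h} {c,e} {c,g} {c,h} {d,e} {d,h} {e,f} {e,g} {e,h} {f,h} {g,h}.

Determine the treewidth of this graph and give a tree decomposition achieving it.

Treewidth 3.
One optimal decomposition is:
Bags: B1 = {b, e, f, h}  B2 = {b, c, e, h}  B3 = {a, b, e, f}  B4 = {b, d, e, h}  B5 = {c, e, g, h}
Tree: B1–B2, B1–B3, B1–B4, B2–B5

Every bag has size at most 4, so the width is 4 − 1 = 3 and tw(G) ≤ 3. Conversely, {c, e, g, h} is a clique of size 4, and the vertices of any clique must share a bag in every tree decomposition; so some bag has ≥ 4 vertices and tw(G) ≥ 3. Combining the bounds, tw(G) = 3.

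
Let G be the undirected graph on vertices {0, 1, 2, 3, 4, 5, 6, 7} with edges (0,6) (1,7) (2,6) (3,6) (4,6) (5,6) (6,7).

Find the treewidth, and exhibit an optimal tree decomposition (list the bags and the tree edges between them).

Treewidth 1.
One such decomposition:
Bags: B1 = {6, 7}  B2 = {4, 6}  B3 = {0, 6}  B4 = {2, 6}  B5 = {1, 7}  B6 = {3, 6}  B7 = {5, 6}
Tree: B1–B2, B2–B3, B2–B4, B1–B5, B1–B6, B6–B7

The largest bag has 2 vertices, giving width 1; this decomposition certifies tw(G) ≤ 1. Any graph with an edge has treewidth ≥ 1, and G has the edge 6–7. Hence tw(G) = 1 exactly.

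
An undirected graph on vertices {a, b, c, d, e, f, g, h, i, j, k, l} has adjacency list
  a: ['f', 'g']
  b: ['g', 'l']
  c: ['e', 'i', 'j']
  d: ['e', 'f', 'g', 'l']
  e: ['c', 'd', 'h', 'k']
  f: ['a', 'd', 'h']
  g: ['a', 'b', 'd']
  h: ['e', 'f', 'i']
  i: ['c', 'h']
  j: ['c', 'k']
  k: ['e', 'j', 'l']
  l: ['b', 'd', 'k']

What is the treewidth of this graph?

3

A width-3 tree decomposition is:
Bags: B1 = {c, h, i, j}  B2 = {c, e, h, j}  B3 = {e, h, j, k}  B4 = {e, f, h, k}  B5 = {d, e, f, k}  B6 = {d, f, k, l}  B7 = {a, d, f, l}  B8 = {a, d, g, l}  B9 = {a, b, g, l}
Tree: B1–B2, B2–B3, B3–B4, B4–B5, B5–B6, B6–B7, B7–B8, B8–B9
Every bag has size at most 4, so the width is 4 − 1 = 3 and tw(G) ≤ 3. For the lower bound: the 4 vertex sets {c,i,j}, {h}, {e}, {d,f,k,l} are disjoint, each induces a connected subgraph, and every pair is joined by at least one edge of G. Contracting each set to a single vertex therefore yields K_{4} as a minor, and since treewidth is minor-monotone, tw(G) ≥ tw(K_{4}) = 3. The upper and lower bounds meet at 3, so that is the treewidth.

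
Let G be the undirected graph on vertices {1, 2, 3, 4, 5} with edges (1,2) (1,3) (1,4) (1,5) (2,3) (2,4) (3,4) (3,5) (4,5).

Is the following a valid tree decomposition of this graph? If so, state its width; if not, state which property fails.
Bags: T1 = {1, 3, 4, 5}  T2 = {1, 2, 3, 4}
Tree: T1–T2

Yes; width 3.

Checking the three conditions: (i) the bags cover all of {1, 2, 3, 4, 5}; (ii) for each edge, some bag contains both endpoints; (iii) the bags containing any fixed vertex form a subtree. All hold, so the decomposition is valid with width 4 − 1 = 3.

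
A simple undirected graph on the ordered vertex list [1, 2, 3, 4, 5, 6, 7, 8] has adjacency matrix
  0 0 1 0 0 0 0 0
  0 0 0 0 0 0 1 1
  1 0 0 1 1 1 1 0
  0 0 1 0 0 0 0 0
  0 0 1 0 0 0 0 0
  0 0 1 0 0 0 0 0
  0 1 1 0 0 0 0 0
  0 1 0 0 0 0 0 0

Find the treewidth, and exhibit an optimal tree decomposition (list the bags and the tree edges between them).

Treewidth 1.
One optimal decomposition is:
Bags: B1 = {3, 4}  B2 = {1, 3}  B3 = {3, 5}  B4 = {3, 7}  B5 = {3, 6}  B6 = {2, 7}  B7 = {2, 8}
Tree: B1–B2, B2–B3, B3–B4, B3–B5, B4–B6, B6–B7

Every bag has size at most 2, so the width is 2 − 1 = 1 and tw(G) ≤ 1. G has an edge, so its treewidth is at least 1. Therefore the treewidth is 1.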